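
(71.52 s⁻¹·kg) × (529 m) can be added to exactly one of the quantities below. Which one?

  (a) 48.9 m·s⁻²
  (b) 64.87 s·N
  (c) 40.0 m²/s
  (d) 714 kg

(b)

Reference: [kg·s⁻¹] · [m] = kg·m·s⁻¹.
Each option:
  (a) m·s⁻²
  (b) N·s = kg·m·s⁻²·s = kg·m·s⁻¹  ← same
  (c) m²·s⁻¹
  (d) kg
Only (b) matches kg·m·s⁻¹.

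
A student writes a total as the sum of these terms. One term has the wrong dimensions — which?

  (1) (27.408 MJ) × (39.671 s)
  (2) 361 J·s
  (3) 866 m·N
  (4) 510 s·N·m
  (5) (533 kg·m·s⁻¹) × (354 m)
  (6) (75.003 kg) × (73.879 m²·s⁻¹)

(3)

Work out the base dimensions of each:
  (1) [kg·m²·s⁻²] · [s] = kg·m²·s⁻¹
  (2) J·s = N·m·s = kg·m²·s⁻¹
  (3) N·m = kg·m·s⁻²·m = kg·m²·s⁻²
  (4) N·m·s = kg·m·s⁻²·m·s = kg·m²·s⁻¹
  (5) [kg·m·s⁻¹] · [m] = kg·m²·s⁻¹
  (6) [kg] · [m²·s⁻¹] = kg·m²·s⁻¹
All reduce to kg·m²·s⁻¹ except (3), which is kg·m²·s⁻².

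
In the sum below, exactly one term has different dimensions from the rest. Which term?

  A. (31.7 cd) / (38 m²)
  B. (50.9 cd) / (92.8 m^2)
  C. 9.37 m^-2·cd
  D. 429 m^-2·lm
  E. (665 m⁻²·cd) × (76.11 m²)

E.

In SI base units:
  A. [cd] / [m²] = m⁻²·cd
  B. [cd] / [m²] = m⁻²·cd
  C. cd·m⁻² = m⁻²·cd
  D. lm·m⁻² = cd·m⁻² = m⁻²·cd
  E. [m⁻²·cd] · [m²] = cd
All reduce to m⁻²·cd except E., which is cd.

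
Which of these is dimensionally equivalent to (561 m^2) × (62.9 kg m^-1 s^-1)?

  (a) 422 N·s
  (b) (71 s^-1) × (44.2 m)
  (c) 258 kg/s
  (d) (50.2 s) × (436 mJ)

(a)

Reference: [m²] · [kg·m⁻¹·s⁻¹] = kg·m·s⁻¹.
Each option:
  (a) N·s = kg·m·s⁻²·s = kg·m·s⁻¹  ← same
  (b) [s⁻¹] · [m] = m·s⁻¹
  (c) kg·s⁻¹
  (d) [s] · [kg·m²·s⁻²] = kg·m²·s⁻¹
Only (a) matches kg·m·s⁻¹.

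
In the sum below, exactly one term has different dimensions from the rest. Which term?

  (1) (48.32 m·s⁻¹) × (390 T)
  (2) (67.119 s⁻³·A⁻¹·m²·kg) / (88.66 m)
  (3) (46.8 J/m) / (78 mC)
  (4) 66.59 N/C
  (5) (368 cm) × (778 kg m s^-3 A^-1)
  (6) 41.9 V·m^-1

Work out the base dimensions of each:
  (1) [m·s⁻¹] · [kg·s⁻²·A⁻¹] = kg·m·s⁻³·A⁻¹
  (2) [kg·m²·s⁻³·A⁻¹] / [m] = kg·m·s⁻³·A⁻¹
  (3) [kg·m·s⁻²] / [s·A] = kg·m·s⁻³·A⁻¹
  (4) N·C⁻¹ = kg·m·s⁻²·(s·A)⁻¹ = kg·m·s⁻³·A⁻¹
  (5) [m] · [kg·m·s⁻³·A⁻¹] = kg·m²·s⁻³·A⁻¹
  (6) V·m⁻¹ = J·C⁻¹·m⁻¹ = kg·m·s⁻³·A⁻¹
All reduce to kg·m·s⁻³·A⁻¹ except (5), which is kg·m²·s⁻³·A⁻¹.

(5)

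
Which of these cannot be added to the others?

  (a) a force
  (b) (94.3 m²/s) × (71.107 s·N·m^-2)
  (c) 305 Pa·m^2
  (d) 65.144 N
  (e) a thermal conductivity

In SI base units:
  (a) [force] = kg·m·s⁻²
  (b) [m²·s⁻¹] · [kg·m⁻¹·s⁻¹] = kg·m·s⁻²
  (c) Pa·m² = N·m⁻²·m² = kg·m·s⁻²
  (d) N = kg·m·s⁻²
  (e) [thermal conductivity] = kg·m·s⁻³·K⁻¹
All reduce to kg·m·s⁻² except (e), which is kg·m·s⁻³·K⁻¹.

(e)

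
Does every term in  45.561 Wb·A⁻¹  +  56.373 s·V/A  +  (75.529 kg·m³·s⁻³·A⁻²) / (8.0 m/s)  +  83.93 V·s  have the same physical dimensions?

No

In SI base units:
  45.561 Wb·A⁻¹:  Wb·A⁻¹ = V·s·A⁻¹ = kg·m²·s⁻²·A⁻²
  56.373 s·V/A:  V·s·A⁻¹ = J·C⁻¹·s·A⁻¹ = kg·m²·s⁻²·A⁻²
  (75.529 kg·m³·s⁻³·A⁻²) / (8.0 m/s):  [kg·m³·s⁻³·A⁻²] / [m·s⁻¹] = kg·m²·s⁻²·A⁻²
  83.93 V·s:  V·s = J·C⁻¹·s = kg·m²·s⁻²·A⁻¹
The terms do not share a single dimension (kg·m²·s⁻²·A⁻² vs kg·m²·s⁻²·A⁻¹).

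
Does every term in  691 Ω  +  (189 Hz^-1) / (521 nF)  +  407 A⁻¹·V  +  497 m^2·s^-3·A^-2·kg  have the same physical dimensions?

Yes

Reduce each to base SI dimensions:
  691 Ω:  Ω = V·A⁻¹ = kg·m²·s⁻³·A⁻²
  (189 Hz^-1) / (521 nF):  [s] / [kg⁻¹·m⁻²·s⁴·A²] = kg·m²·s⁻³·A⁻²
  407 A⁻¹·V:  V·A⁻¹ = J·C⁻¹·A⁻¹ = kg·m²·s⁻³·A⁻²
  497 m^2·s^-3·A^-2·kg:  kg·m²·s⁻³·A⁻²
Every term reduces to kg·m²·s⁻³·A⁻².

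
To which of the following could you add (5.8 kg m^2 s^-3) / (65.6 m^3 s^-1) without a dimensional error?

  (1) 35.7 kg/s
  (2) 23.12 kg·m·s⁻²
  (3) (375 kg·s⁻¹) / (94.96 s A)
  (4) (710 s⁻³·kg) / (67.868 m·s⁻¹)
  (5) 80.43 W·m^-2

(4)

Reference: [kg·m²·s⁻³] / [m³·s⁻¹] = kg·m⁻¹·s⁻².
Each option:
  (1) kg·s⁻¹
  (2) kg·m·s⁻²
  (3) [kg·s⁻¹] / [s·A] = kg·s⁻²·A⁻¹
  (4) [kg·s⁻³] / [m·s⁻¹] = kg·m⁻¹·s⁻²  ← same
  (5) W·m⁻² = J·s⁻¹·m⁻² = kg·s⁻³
Only (4) matches kg·m⁻¹·s⁻².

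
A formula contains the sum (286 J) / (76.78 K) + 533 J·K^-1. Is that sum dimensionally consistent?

Dimensions:
  (286 J) / (76.78 K):  [kg·m²·s⁻²] / [K] = kg·m²·s⁻²·K⁻¹
  533 J·K^-1:  J·K⁻¹ = N·m·K⁻¹ = kg·m²·s⁻²·K⁻¹
Both are kg·m²·s⁻²·K⁻¹, so they have the same dimensions and can be added.

Yes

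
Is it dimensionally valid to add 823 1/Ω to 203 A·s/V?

Work out the base dimensions of each:
  823 1/Ω:  Ω⁻¹ = (V·A⁻¹)⁻¹ = kg⁻¹·m⁻²·s³·A²
  203 A·s/V:  A·s·V⁻¹ = A·s·(J·C⁻¹)⁻¹ = kg⁻¹·m⁻²·s⁴·A²
kg⁻¹·m⁻²·s³·A² ≠ kg⁻¹·m⁻²·s⁴·A², so they cannot be added.

No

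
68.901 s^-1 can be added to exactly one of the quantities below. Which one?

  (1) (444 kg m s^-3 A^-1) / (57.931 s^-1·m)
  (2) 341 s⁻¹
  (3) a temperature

Reference: s⁻¹.
Each option:
  (1) [kg·m·s⁻³·A⁻¹] / [m·s⁻¹] = kg·s⁻²·A⁻¹
  (2) s⁻¹  ← same
  (3) [temperature] = K
Only (2) matches s⁻¹.

(2)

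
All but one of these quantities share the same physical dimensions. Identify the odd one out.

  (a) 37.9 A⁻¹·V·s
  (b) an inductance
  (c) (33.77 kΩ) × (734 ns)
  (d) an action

(d)

In SI base units:
  (a) V·s·A⁻¹ = J·C⁻¹·s·A⁻¹ = kg·m²·s⁻²·A⁻²
  (b) [inductance] = kg·m²·s⁻²·A⁻²
  (c) [kg·m²·s⁻³·A⁻²] · [s] = kg·m²·s⁻²·A⁻²
  (d) [action] = kg·m²·s⁻¹
All reduce to kg·m²·s⁻²·A⁻² except (d), which is kg·m²·s⁻¹.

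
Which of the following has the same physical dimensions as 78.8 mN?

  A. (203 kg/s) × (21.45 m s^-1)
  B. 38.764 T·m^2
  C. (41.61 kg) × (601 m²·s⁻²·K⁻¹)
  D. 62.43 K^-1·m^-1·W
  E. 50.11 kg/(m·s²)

A.

Reference: N = kg·m·s⁻².
Each option:
  A. [kg·s⁻¹] · [m·s⁻¹] = kg·m·s⁻²  ← same
  B. T·m² = Wb·m⁻²·m² = kg·m²·s⁻²·A⁻¹
  C. [kg] · [m²·s⁻²·K⁻¹] = kg·m²·s⁻²·K⁻¹
  D. W·m⁻¹·K⁻¹ = J·s⁻¹·m⁻¹·K⁻¹ = kg·m·s⁻³·K⁻¹
  E. kg·m⁻¹·s⁻²
Only A. matches kg·m·s⁻².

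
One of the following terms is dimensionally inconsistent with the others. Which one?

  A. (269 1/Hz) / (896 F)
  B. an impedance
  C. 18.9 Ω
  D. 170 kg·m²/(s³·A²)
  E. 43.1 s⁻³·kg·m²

Reduce each to base SI dimensions:
  A. [s] / [kg⁻¹·m⁻²·s⁴·A²] = kg·m²·s⁻³·A⁻²
  B. [impedance] = kg·m²·s⁻³·A⁻²
  C. Ω = V·A⁻¹ = kg·m²·s⁻³·A⁻²
  D. kg·m²·s⁻³·A⁻²
  E. kg·m²·s⁻³
All reduce to kg·m²·s⁻³·A⁻² except E., which is kg·m²·s⁻³.

E.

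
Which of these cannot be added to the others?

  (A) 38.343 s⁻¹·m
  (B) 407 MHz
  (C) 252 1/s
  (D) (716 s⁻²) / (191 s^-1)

Expand each in SI base units:
  (A) m·s⁻¹
  (B) Hz = s⁻¹
  (C) s⁻¹
  (D) [s⁻²] / [s⁻¹] = s⁻¹
All reduce to s⁻¹ except (A), which is m·s⁻¹.

(A)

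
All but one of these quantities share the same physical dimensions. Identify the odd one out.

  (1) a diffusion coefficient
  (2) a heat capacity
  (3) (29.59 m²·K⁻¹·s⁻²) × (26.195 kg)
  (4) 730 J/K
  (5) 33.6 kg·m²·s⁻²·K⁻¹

(1)

Expand each in SI base units:
  (1) [diffusion coefficient] = m²·s⁻¹
  (2) [heat capacity] = kg·m²·s⁻²·K⁻¹
  (3) [m²·s⁻²·K⁻¹] · [kg] = kg·m²·s⁻²·K⁻¹
  (4) J·K⁻¹ = N·m·K⁻¹ = kg·m²·s⁻²·K⁻¹
  (5) kg·m²·s⁻²·K⁻¹
All reduce to kg·m²·s⁻²·K⁻¹ except (1), which is m²·s⁻¹.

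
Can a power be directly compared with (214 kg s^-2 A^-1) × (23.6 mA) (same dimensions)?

In SI base units:
  a power:  [power] = kg·m²·s⁻³
  (214 kg s^-2 A^-1) × (23.6 mA):  [kg·s⁻²·A⁻¹] · [A] = kg·s⁻²
kg·m²·s⁻³ ≠ kg·s⁻², so they cannot be added.

No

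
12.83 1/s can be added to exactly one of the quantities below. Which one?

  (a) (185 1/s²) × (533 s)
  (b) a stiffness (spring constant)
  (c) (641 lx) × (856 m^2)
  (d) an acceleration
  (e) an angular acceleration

(a)

Reference: s⁻¹.
Each option:
  (a) [s⁻²] · [s] = s⁻¹  ← same
  (b) [stiffness (spring constant)] = kg·s⁻²
  (c) [m⁻²·cd] · [m²] = cd
  (d) [acceleration] = m·s⁻²
  (e) [angular acceleration] = s⁻²
Only (a) matches s⁻¹.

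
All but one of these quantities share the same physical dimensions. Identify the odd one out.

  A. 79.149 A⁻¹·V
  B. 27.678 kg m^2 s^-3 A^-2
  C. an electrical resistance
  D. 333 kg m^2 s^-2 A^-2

D.

Expand each in SI base units:
  A. V·A⁻¹ = J·C⁻¹·A⁻¹ = kg·m²·s⁻³·A⁻²
  B. kg·m²·s⁻³·A⁻²
  C. [electrical resistance] = kg·m²·s⁻³·A⁻²
  D. kg·m²·s⁻²·A⁻²
All reduce to kg·m²·s⁻³·A⁻² except D., which is kg·m²·s⁻²·A⁻².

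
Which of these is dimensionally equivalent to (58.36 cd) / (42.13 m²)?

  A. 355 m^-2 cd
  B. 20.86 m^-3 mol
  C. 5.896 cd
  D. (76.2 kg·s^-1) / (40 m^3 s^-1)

A.

Reference: [cd] / [m²] = m⁻²·cd.
Each option:
  A. m⁻²·cd  ← same
  B. m⁻³·mol
  C. cd
  D. [kg·s⁻¹] / [m³·s⁻¹] = kg·m⁻³
Only A. matches m⁻²·cd.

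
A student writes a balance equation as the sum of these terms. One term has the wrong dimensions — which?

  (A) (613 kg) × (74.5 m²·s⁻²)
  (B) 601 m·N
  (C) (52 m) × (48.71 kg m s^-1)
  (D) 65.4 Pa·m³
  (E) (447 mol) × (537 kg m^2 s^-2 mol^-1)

(C)

Dimensions:
  (A) [kg] · [m²·s⁻²] = kg·m²·s⁻²
  (B) N·m = kg·m·s⁻²·m = kg·m²·s⁻²
  (C) [m] · [kg·m·s⁻¹] = kg·m²·s⁻¹
  (D) Pa·m³ = N·m⁻²·m³ = kg·m²·s⁻²
  (E) [mol] · [kg·m²·s⁻²·mol⁻¹] = kg·m²·s⁻²
All reduce to kg·m²·s⁻² except (C), which is kg·m²·s⁻¹.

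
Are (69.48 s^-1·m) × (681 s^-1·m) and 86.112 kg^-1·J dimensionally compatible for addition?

Yes

Reduce each to base SI dimensions:
  (69.48 s^-1·m) × (681 s^-1·m):  [m·s⁻¹] · [m·s⁻¹] = m²·s⁻²
  86.112 kg^-1·J:  J·kg⁻¹ = N·m·kg⁻¹ = m²·s⁻²
Both are m²·s⁻², so they have the same dimensions and can be added.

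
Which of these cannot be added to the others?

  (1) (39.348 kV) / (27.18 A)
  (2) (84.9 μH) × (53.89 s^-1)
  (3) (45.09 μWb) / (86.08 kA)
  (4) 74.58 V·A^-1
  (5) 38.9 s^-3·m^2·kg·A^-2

(3)

Expand each in SI base units:
  (1) [kg·m²·s⁻³·A⁻¹] / [A] = kg·m²·s⁻³·A⁻²
  (2) [kg·m²·s⁻²·A⁻²] · [s⁻¹] = kg·m²·s⁻³·A⁻²
  (3) [kg·m²·s⁻²·A⁻¹] / [A] = kg·m²·s⁻²·A⁻²
  (4) V·A⁻¹ = J·C⁻¹·A⁻¹ = kg·m²·s⁻³·A⁻²
  (5) kg·m²·s⁻³·A⁻²
All reduce to kg·m²·s⁻³·A⁻² except (3), which is kg·m²·s⁻²·A⁻².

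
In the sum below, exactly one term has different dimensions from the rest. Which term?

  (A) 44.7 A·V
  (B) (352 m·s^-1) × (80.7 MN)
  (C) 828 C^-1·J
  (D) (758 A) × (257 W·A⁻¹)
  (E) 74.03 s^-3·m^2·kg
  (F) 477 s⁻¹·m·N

(C)

In SI base units:
  (A) V·A = J·C⁻¹·A = kg·m²·s⁻³
  (B) [m·s⁻¹] · [kg·m·s⁻²] = kg·m²·s⁻³
  (C) J·C⁻¹ = N·m·(s·A)⁻¹ = kg·m²·s⁻³·A⁻¹
  (D) [A] · [kg·m²·s⁻³·A⁻¹] = kg·m²·s⁻³
  (E) kg·m²·s⁻³
  (F) N·m·s⁻¹ = kg·m·s⁻²·m·s⁻¹ = kg·m²·s⁻³
All reduce to kg·m²·s⁻³ except (C), which is kg·m²·s⁻³·A⁻¹.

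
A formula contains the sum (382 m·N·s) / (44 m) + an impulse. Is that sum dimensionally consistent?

Expand each in SI base units:
  (382 m·N·s) / (44 m):  [kg·m²·s⁻¹] / [m] = kg·m·s⁻¹
  an impulse:  [impulse] = kg·m·s⁻¹
Both are kg·m·s⁻¹, so they have the same dimensions and can be added.

Yes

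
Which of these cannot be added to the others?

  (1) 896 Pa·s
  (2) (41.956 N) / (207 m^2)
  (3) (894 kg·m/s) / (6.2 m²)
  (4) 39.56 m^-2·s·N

(2)

Expand each in SI base units:
  (1) Pa·s = N·m⁻²·s = kg·m⁻¹·s⁻¹
  (2) [kg·m·s⁻²] / [m²] = kg·m⁻¹·s⁻²
  (3) [kg·m·s⁻¹] / [m²] = kg·m⁻¹·s⁻¹
  (4) N·s·m⁻² = kg·m·s⁻²·s·m⁻² = kg·m⁻¹·s⁻¹
All reduce to kg·m⁻¹·s⁻¹ except (2), which is kg·m⁻¹·s⁻².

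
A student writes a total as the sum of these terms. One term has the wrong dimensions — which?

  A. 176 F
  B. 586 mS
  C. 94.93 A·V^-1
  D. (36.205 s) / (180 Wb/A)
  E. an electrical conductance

A.

In SI base units:
  A. F = C·V⁻¹ = kg⁻¹·m⁻²·s⁴·A²
  B. S = Ω⁻¹ = kg⁻¹·m⁻²·s³·A²
  C. A·V⁻¹ = A·(J·C⁻¹)⁻¹ = kg⁻¹·m⁻²·s³·A²
  D. [s] / [kg·m²·s⁻²·A⁻²] = kg⁻¹·m⁻²·s³·A²
  E. [electrical conductance] = kg⁻¹·m⁻²·s³·A²
All reduce to kg⁻¹·m⁻²·s³·A² except A., which is kg⁻¹·m⁻²·s⁴·A².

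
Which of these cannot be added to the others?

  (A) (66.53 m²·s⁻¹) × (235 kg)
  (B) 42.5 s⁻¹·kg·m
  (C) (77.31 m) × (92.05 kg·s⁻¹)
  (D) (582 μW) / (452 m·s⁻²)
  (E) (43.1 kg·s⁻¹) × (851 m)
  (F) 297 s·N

Work out the base dimensions of each:
  (A) [m²·s⁻¹] · [kg] = kg·m²·s⁻¹
  (B) kg·m·s⁻¹
  (C) [m] · [kg·s⁻¹] = kg·m·s⁻¹
  (D) [kg·m²·s⁻³] / [m·s⁻²] = kg·m·s⁻¹
  (E) [kg·s⁻¹] · [m] = kg·m·s⁻¹
  (F) N·s = kg·m·s⁻²·s = kg·m·s⁻¹
All reduce to kg·m·s⁻¹ except (A), which is kg·m²·s⁻¹.

(A)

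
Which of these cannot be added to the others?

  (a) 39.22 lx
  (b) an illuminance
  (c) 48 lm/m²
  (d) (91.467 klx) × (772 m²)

Reduce each to base SI dimensions:
  (a) lx = lm·m⁻² = m⁻²·cd
  (b) [illuminance] = m⁻²·cd
  (c) lm·m⁻² = cd·m⁻² = m⁻²·cd
  (d) [m⁻²·cd] · [m²] = cd
All reduce to m⁻²·cd except (d), which is cd.

(d)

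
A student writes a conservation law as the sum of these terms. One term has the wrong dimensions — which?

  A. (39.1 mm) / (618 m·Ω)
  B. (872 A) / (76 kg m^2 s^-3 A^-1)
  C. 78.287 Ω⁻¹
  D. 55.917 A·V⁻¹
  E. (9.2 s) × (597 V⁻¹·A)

E.

Expand each in SI base units:
  A. [m] / [kg·m³·s⁻³·A⁻²] = kg⁻¹·m⁻²·s³·A²
  B. [A] / [kg·m²·s⁻³·A⁻¹] = kg⁻¹·m⁻²·s³·A²
  C. Ω⁻¹ = (V·A⁻¹)⁻¹ = kg⁻¹·m⁻²·s³·A²
  D. A·V⁻¹ = A·(J·C⁻¹)⁻¹ = kg⁻¹·m⁻²·s³·A²
  E. [s] · [kg⁻¹·m⁻²·s³·A²] = kg⁻¹·m⁻²·s⁴·A²
All reduce to kg⁻¹·m⁻²·s³·A² except E., which is kg⁻¹·m⁻²·s⁴·A².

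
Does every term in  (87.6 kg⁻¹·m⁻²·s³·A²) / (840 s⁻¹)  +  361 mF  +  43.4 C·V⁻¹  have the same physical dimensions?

Work out the base dimensions of each:
  (87.6 kg⁻¹·m⁻²·s³·A²) / (840 s⁻¹):  [kg⁻¹·m⁻²·s³·A²] / [s⁻¹] = kg⁻¹·m⁻²·s⁴·A²
  361 mF:  F = C·V⁻¹ = kg⁻¹·m⁻²·s⁴·A²
  43.4 C·V⁻¹:  C·V⁻¹ = s·A·(J·C⁻¹)⁻¹ = kg⁻¹·m⁻²·s⁴·A²
Every term reduces to kg⁻¹·m⁻²·s⁴·A².

Yes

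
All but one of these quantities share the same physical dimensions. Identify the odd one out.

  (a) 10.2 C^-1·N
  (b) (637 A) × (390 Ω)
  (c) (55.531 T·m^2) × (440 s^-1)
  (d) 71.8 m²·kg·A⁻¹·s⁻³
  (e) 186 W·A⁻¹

(a)

Expand each in SI base units:
  (a) N·C⁻¹ = kg·m·s⁻²·(s·A)⁻¹ = kg·m·s⁻³·A⁻¹
  (b) [A] · [kg·m²·s⁻³·A⁻²] = kg·m²·s⁻³·A⁻¹
  (c) [kg·m²·s⁻²·A⁻¹] · [s⁻¹] = kg·m²·s⁻³·A⁻¹
  (d) kg·m²·s⁻³·A⁻¹
  (e) W·A⁻¹ = J·s⁻¹·A⁻¹ = kg·m²·s⁻³·A⁻¹
All reduce to kg·m²·s⁻³·A⁻¹ except (a), which is kg·m·s⁻³·A⁻¹.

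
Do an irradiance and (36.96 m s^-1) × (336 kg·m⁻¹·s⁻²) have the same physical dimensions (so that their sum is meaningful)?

Yes

Dimensions:
  an irradiance:  [irradiance] = kg·s⁻³
  (36.96 m s^-1) × (336 kg·m⁻¹·s⁻²):  [m·s⁻¹] · [kg·m⁻¹·s⁻²] = kg·s⁻³
Both are kg·s⁻³, so they have the same dimensions and can be added.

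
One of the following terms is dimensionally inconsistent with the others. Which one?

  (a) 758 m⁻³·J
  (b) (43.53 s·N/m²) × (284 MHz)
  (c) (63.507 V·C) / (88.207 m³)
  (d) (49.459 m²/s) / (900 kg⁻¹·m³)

(d)

Dimensions:
  (a) J·m⁻³ = N·m·m⁻³ = kg·m⁻¹·s⁻²
  (b) [kg·m⁻¹·s⁻¹] · [s⁻¹] = kg·m⁻¹·s⁻²
  (c) [kg·m²·s⁻²] / [m³] = kg·m⁻¹·s⁻²
  (d) [m²·s⁻¹] / [kg⁻¹·m³] = kg·m⁻¹·s⁻¹
All reduce to kg·m⁻¹·s⁻² except (d), which is kg·m⁻¹·s⁻¹.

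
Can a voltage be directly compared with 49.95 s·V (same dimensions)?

Dimensions:
  a voltage:  [voltage] = kg·m²·s⁻³·A⁻¹
  49.95 s·V:  V·s = J·C⁻¹·s = kg·m²·s⁻²·A⁻¹
kg·m²·s⁻³·A⁻¹ ≠ kg·m²·s⁻²·A⁻¹, so they cannot be added.

No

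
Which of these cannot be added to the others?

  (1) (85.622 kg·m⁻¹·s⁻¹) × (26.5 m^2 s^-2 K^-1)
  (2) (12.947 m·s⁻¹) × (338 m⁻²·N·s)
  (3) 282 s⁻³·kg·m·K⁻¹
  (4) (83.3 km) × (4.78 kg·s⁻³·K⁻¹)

(2)

In SI base units:
  (1) [kg·m⁻¹·s⁻¹] · [m²·s⁻²·K⁻¹] = kg·m·s⁻³·K⁻¹
  (2) [m·s⁻¹] · [kg·m⁻¹·s⁻¹] = kg·s⁻²
  (3) kg·m·s⁻³·K⁻¹
  (4) [m] · [kg·s⁻³·K⁻¹] = kg·m·s⁻³·K⁻¹
All reduce to kg·m·s⁻³·K⁻¹ except (2), which is kg·s⁻².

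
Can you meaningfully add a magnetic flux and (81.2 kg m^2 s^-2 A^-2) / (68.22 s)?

No

In SI base units:
  a magnetic flux:  [magnetic flux] = kg·m²·s⁻²·A⁻¹
  (81.2 kg m^2 s^-2 A^-2) / (68.22 s):  [kg·m²·s⁻²·A⁻²] / [s] = kg·m²·s⁻³·A⁻²
kg·m²·s⁻²·A⁻¹ ≠ kg·m²·s⁻³·A⁻², so they cannot be added.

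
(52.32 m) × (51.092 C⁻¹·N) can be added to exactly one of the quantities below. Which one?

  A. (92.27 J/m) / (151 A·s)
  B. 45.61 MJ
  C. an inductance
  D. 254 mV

Reference: [m] · [kg·m·s⁻³·A⁻¹] = kg·m²·s⁻³·A⁻¹.
Each option:
  A. [kg·m·s⁻²] / [s·A] = kg·m·s⁻³·A⁻¹
  B. J = N·m = kg·m²·s⁻²
  C. [inductance] = kg·m²·s⁻²·A⁻²
  D. V = J·C⁻¹ = kg·m²·s⁻³·A⁻¹  ← same
Only D. matches kg·m²·s⁻³·A⁻¹.

D.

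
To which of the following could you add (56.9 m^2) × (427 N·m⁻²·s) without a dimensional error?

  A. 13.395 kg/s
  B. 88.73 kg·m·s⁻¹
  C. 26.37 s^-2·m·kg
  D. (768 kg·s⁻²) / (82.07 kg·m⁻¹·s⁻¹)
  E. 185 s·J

Reference: [m²] · [kg·m⁻¹·s⁻¹] = kg·m·s⁻¹.
Each option:
  A. kg·s⁻¹
  B. kg·m·s⁻¹  ← same
  C. kg·m·s⁻²
  D. [kg·s⁻²] / [kg·m⁻¹·s⁻¹] = m·s⁻¹
  E. J·s = N·m·s = kg·m²·s⁻¹
Only B. matches kg·m·s⁻¹.

B.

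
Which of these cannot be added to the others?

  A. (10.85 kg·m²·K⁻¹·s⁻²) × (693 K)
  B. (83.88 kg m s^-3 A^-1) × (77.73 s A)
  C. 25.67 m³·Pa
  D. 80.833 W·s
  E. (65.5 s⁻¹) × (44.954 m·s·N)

B.

Expand each in SI base units:
  A. [kg·m²·s⁻²·K⁻¹] · [K] = kg·m²·s⁻²
  B. [kg·m·s⁻³·A⁻¹] · [s·A] = kg·m·s⁻²
  C. Pa·m³ = N·m⁻²·m³ = kg·m²·s⁻²
  D. W·s = J·s⁻¹·s = kg·m²·s⁻²
  E. [s⁻¹] · [kg·m²·s⁻¹] = kg·m²·s⁻²
All reduce to kg·m²·s⁻² except B., which is kg·m·s⁻².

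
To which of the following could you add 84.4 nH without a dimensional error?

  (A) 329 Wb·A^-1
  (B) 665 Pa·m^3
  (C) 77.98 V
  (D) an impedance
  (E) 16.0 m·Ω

Reference: H = V·s·A⁻¹ = kg·m²·s⁻²·A⁻².
Each option:
  (A) Wb·A⁻¹ = V·s·A⁻¹ = kg·m²·s⁻²·A⁻²  ← same
  (B) Pa·m³ = N·m⁻²·m³ = kg·m²·s⁻²
  (C) V = J·C⁻¹ = kg·m²·s⁻³·A⁻¹
  (D) [impedance] = kg·m²·s⁻³·A⁻²
  (E) Ω·m = V·A⁻¹·m = kg·m³·s⁻³·A⁻²
Only (A) matches kg·m²·s⁻²·A⁻².

(A)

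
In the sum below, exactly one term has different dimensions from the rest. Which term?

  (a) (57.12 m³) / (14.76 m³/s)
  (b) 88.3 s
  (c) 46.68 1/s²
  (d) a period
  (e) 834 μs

Work out the base dimensions of each:
  (a) [m³] / [m³·s⁻¹] = s
  (b) s
  (c) s⁻²
  (d) [period] = s
  (e) s
All reduce to s except (c), which is s⁻².

(c)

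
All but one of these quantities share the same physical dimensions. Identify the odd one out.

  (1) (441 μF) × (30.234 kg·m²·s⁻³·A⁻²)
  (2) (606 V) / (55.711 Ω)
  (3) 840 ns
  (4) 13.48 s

Reduce each to base SI dimensions:
  (1) [kg⁻¹·m⁻²·s⁴·A²] · [kg·m²·s⁻³·A⁻²] = s
  (2) [kg·m²·s⁻³·A⁻¹] / [kg·m²·s⁻³·A⁻²] = A
  (3) s
  (4) s
All reduce to s except (2), which is A.

(2)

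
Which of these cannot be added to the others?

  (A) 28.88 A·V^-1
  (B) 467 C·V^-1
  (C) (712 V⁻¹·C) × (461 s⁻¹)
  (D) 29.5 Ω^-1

(B)

Dimensions:
  (A) A·V⁻¹ = A·(J·C⁻¹)⁻¹ = kg⁻¹·m⁻²·s³·A²
  (B) C·V⁻¹ = s·A·(J·C⁻¹)⁻¹ = kg⁻¹·m⁻²·s⁴·A²
  (C) [kg⁻¹·m⁻²·s⁴·A²] · [s⁻¹] = kg⁻¹·m⁻²·s³·A²
  (D) Ω⁻¹ = (V·A⁻¹)⁻¹ = kg⁻¹·m⁻²·s³·A²
All reduce to kg⁻¹·m⁻²·s³·A² except (B), which is kg⁻¹·m⁻²·s⁴·A².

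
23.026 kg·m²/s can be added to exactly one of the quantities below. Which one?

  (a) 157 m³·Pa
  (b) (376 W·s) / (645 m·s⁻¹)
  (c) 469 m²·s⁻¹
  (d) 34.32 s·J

Reference: kg·m²·s⁻¹.
Each option:
  (a) Pa·m³ = N·m⁻²·m³ = kg·m²·s⁻²
  (b) [kg·m²·s⁻²] / [m·s⁻¹] = kg·m·s⁻¹
  (c) m²·s⁻¹
  (d) J·s = N·m·s = kg·m²·s⁻¹  ← same
Only (d) matches kg·m²·s⁻¹.

(d)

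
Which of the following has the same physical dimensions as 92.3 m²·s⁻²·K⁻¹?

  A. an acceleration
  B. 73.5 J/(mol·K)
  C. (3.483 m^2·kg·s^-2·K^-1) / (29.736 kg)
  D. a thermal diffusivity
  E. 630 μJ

C.

Reference: m²·s⁻²·K⁻¹.
Each option:
  A. [acceleration] = m·s⁻²
  B. J·mol⁻¹·K⁻¹ = N·m·mol⁻¹·K⁻¹ = kg·m²·s⁻²·K⁻¹·mol⁻¹
  C. [kg·m²·s⁻²·K⁻¹] / [kg] = m²·s⁻²·K⁻¹  ← same
  D. [thermal diffusivity] = m²·s⁻¹
  E. J = N·m = kg·m²·s⁻²
Only C. matches m²·s⁻²·K⁻¹.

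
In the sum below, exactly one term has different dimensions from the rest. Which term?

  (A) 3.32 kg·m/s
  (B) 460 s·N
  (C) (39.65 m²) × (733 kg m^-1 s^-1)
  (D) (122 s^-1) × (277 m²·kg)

Expand each in SI base units:
  (A) kg·m·s⁻¹
  (B) N·s = kg·m·s⁻²·s = kg·m·s⁻¹
  (C) [m²] · [kg·m⁻¹·s⁻¹] = kg·m·s⁻¹
  (D) [s⁻¹] · [kg·m²] = kg·m²·s⁻¹
All reduce to kg·m·s⁻¹ except (D), which is kg·m²·s⁻¹.

(D)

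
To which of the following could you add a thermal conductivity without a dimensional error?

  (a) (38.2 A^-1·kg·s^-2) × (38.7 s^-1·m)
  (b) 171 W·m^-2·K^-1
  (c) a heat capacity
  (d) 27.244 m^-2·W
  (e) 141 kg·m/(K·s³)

Reference: [thermal conductivity] = kg·m·s⁻³·K⁻¹.
Each option:
  (a) [kg·s⁻²·A⁻¹] · [m·s⁻¹] = kg·m·s⁻³·A⁻¹
  (b) W·m⁻²·K⁻¹ = J·s⁻¹·m⁻²·K⁻¹ = kg·s⁻³·K⁻¹
  (c) [heat capacity] = kg·m²·s⁻²·K⁻¹
  (d) W·m⁻² = J·s⁻¹·m⁻² = kg·s⁻³
  (e) kg·m·s⁻³·K⁻¹  ← same
Only (e) matches kg·m·s⁻³·K⁻¹.

(e)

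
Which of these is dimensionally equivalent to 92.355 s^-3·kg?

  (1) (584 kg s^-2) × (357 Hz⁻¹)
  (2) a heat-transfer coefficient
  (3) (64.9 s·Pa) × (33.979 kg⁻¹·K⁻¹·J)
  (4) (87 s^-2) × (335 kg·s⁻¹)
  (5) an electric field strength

(4)

Reference: kg·s⁻³.
Each option:
  (1) [kg·s⁻²] · [s] = kg·s⁻¹
  (2) [heat-transfer coefficient] = kg·s⁻³·K⁻¹
  (3) [kg·m⁻¹·s⁻¹] · [m²·s⁻²·K⁻¹] = kg·m·s⁻³·K⁻¹
  (4) [s⁻²] · [kg·s⁻¹] = kg·s⁻³  ← same
  (5) [electric field strength] = kg·m·s⁻³·A⁻¹
Only (4) matches kg·s⁻³.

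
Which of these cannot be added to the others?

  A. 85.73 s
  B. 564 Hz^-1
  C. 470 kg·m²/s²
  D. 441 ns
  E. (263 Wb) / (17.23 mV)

Expand each in SI base units:
  A. s
  B. Hz⁻¹ = (s⁻¹)⁻¹ = s
  C. kg·m²·s⁻²
  D. s
  E. [kg·m²·s⁻²·A⁻¹] / [kg·m²·s⁻³·A⁻¹] = s
All reduce to s except C., which is kg·m²·s⁻².

C.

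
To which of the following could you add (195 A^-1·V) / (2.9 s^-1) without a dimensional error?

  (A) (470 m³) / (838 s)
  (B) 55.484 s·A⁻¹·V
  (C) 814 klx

(B)

Reference: [kg·m²·s⁻³·A⁻²] / [s⁻¹] = kg·m²·s⁻²·A⁻².
Each option:
  (A) [m³] / [s] = m³·s⁻¹
  (B) V·s·A⁻¹ = J·C⁻¹·s·A⁻¹ = kg·m²·s⁻²·A⁻²  ← same
  (C) lx = lm·m⁻² = m⁻²·cd
Only (B) matches kg·m²·s⁻²·A⁻².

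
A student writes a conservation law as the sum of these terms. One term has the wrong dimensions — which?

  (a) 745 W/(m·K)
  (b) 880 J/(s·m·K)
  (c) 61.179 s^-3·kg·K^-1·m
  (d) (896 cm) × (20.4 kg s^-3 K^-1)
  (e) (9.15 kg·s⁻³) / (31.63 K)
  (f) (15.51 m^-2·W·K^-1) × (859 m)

(e)

Work out the base dimensions of each:
  (a) W·m⁻¹·K⁻¹ = J·s⁻¹·m⁻¹·K⁻¹ = kg·m·s⁻³·K⁻¹
  (b) J·s⁻¹·m⁻¹·K⁻¹ = N·m·s⁻¹·m⁻¹·K⁻¹ = kg·m·s⁻³·K⁻¹
  (c) kg·m·s⁻³·K⁻¹
  (d) [m] · [kg·s⁻³·K⁻¹] = kg·m·s⁻³·K⁻¹
  (e) [kg·s⁻³] / [K] = kg·s⁻³·K⁻¹
  (f) [kg·s⁻³·K⁻¹] · [m] = kg·m·s⁻³·K⁻¹
All reduce to kg·m·s⁻³·K⁻¹ except (e), which is kg·s⁻³·K⁻¹.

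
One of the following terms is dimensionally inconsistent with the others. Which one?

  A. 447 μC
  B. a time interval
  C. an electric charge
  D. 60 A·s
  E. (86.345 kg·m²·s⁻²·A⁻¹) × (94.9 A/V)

B.

Dimensions:
  A. C = s·A
  B. [time interval] = s
  C. [electric charge] = s·A
  D. A·s = s·A
  E. [kg·m²·s⁻²·A⁻¹] · [kg⁻¹·m⁻²·s³·A²] = s·A
All reduce to s·A except B., which is s.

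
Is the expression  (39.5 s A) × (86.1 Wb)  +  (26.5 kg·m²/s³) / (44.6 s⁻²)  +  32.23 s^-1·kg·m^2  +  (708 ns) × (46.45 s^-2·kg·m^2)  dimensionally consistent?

Yes

Dimensions:
  (39.5 s A) × (86.1 Wb):  [s·A] · [kg·m²·s⁻²·A⁻¹] = kg·m²·s⁻¹
  (26.5 kg·m²/s³) / (44.6 s⁻²):  [kg·m²·s⁻³] / [s⁻²] = kg·m²·s⁻¹
  32.23 s^-1·kg·m^2:  kg·m²·s⁻¹
  (708 ns) × (46.45 s^-2·kg·m^2):  [s] · [kg·m²·s⁻²] = kg·m²·s⁻¹
Every term reduces to kg·m²·s⁻¹.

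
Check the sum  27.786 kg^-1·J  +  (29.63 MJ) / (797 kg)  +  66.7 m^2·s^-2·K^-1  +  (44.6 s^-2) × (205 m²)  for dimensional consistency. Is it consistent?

No

Reduce each to base SI dimensions:
  27.786 kg^-1·J:  J·kg⁻¹ = N·m·kg⁻¹ = m²·s⁻²
  (29.63 MJ) / (797 kg):  [kg·m²·s⁻²] / [kg] = m²·s⁻²
  66.7 m^2·s^-2·K^-1:  m²·s⁻²·K⁻¹
  (44.6 s^-2) × (205 m²):  [s⁻²] · [m²] = m²·s⁻²
The terms do not share a single dimension (m²·s⁻² vs m²·s⁻²·K⁻¹).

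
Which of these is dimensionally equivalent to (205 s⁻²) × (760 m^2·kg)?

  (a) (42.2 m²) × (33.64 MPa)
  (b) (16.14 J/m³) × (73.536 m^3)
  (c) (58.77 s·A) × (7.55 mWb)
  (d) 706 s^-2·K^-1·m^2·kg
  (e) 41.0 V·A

(b)

Reference: [s⁻²] · [kg·m²] = kg·m²·s⁻².
Each option:
  (a) [m²] · [kg·m⁻¹·s⁻²] = kg·m·s⁻²
  (b) [kg·m⁻¹·s⁻²] · [m³] = kg·m²·s⁻²  ← same
  (c) [s·A] · [kg·m²·s⁻²·A⁻¹] = kg·m²·s⁻¹
  (d) kg·m²·s⁻²·K⁻¹
  (e) V·A = J·C⁻¹·A = kg·m²·s⁻³
Only (b) matches kg·m²·s⁻².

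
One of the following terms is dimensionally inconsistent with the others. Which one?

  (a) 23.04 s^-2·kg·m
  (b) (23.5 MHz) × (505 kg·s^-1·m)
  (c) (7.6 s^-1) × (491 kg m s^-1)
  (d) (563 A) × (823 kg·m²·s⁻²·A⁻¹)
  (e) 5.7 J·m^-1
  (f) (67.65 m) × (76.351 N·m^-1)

Expand each in SI base units:
  (a) kg·m·s⁻²
  (b) [s⁻¹] · [kg·m·s⁻¹] = kg·m·s⁻²
  (c) [s⁻¹] · [kg·m·s⁻¹] = kg·m·s⁻²
  (d) [A] · [kg·m²·s⁻²·A⁻¹] = kg·m²·s⁻²
  (e) J·m⁻¹ = N·m·m⁻¹ = kg·m·s⁻²
  (f) [m] · [kg·s⁻²] = kg·m·s⁻²
All reduce to kg·m·s⁻² except (d), which is kg·m²·s⁻².

(d)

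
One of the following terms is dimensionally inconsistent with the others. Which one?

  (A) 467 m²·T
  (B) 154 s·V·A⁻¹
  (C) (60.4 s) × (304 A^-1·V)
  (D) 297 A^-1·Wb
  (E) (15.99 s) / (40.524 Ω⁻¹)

Expand each in SI base units:
  (A) T·m² = Wb·m⁻²·m² = kg·m²·s⁻²·A⁻¹
  (B) V·s·A⁻¹ = J·C⁻¹·s·A⁻¹ = kg·m²·s⁻²·A⁻²
  (C) [s] · [kg·m²·s⁻³·A⁻²] = kg·m²·s⁻²·A⁻²
  (D) Wb·A⁻¹ = V·s·A⁻¹ = kg·m²·s⁻²·A⁻²
  (E) [s] / [kg⁻¹·m⁻²·s³·A²] = kg·m²·s⁻²·A⁻²
All reduce to kg·m²·s⁻²·A⁻² except (A), which is kg·m²·s⁻²·A⁻¹.

(A)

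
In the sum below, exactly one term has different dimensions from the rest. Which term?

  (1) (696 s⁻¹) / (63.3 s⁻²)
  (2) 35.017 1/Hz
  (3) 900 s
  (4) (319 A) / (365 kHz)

Work out the base dimensions of each:
  (1) [s⁻¹] / [s⁻²] = s
  (2) Hz⁻¹ = (s⁻¹)⁻¹ = s
  (3) s
  (4) [A] / [s⁻¹] = s·A
All reduce to s except (4), which is s·A.

(4)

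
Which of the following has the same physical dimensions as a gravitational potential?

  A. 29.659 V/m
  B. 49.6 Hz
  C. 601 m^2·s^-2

Reference: [gravitational potential] = m²·s⁻².
Each option:
  A. V·m⁻¹ = J·C⁻¹·m⁻¹ = kg·m·s⁻³·A⁻¹
  B. Hz = s⁻¹
  C. m²·s⁻²  ← same
Only C. matches m²·s⁻².

C.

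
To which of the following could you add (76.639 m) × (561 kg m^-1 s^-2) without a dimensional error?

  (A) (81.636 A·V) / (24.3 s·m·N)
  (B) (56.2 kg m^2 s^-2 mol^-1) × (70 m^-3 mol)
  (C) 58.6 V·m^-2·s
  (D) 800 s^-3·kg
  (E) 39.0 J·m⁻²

(E)

Reference: [m] · [kg·m⁻¹·s⁻²] = kg·s⁻².
Each option:
  (A) [kg·m²·s⁻³] / [kg·m²·s⁻¹] = s⁻²
  (B) [kg·m²·s⁻²·mol⁻¹] · [m⁻³·mol] = kg·m⁻¹·s⁻²
  (C) V·s·m⁻² = J·C⁻¹·s·m⁻² = kg·s⁻²·A⁻¹
  (D) kg·s⁻³
  (E) J·m⁻² = N·m·m⁻² = kg·s⁻²  ← same
Only (E) matches kg·s⁻².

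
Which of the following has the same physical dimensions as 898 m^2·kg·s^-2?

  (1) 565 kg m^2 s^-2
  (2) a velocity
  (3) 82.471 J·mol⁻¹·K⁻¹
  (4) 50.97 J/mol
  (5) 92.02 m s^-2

(1)

Reference: kg·m²·s⁻².
Each option:
  (1) kg·m²·s⁻²  ← same
  (2) [velocity] = m·s⁻¹
  (3) J·mol⁻¹·K⁻¹ = N·m·mol⁻¹·K⁻¹ = kg·m²·s⁻²·K⁻¹·mol⁻¹
  (4) J·mol⁻¹ = N·m·mol⁻¹ = kg·m²·s⁻²·mol⁻¹
  (5) m·s⁻²
Only (1) matches kg·m²·s⁻².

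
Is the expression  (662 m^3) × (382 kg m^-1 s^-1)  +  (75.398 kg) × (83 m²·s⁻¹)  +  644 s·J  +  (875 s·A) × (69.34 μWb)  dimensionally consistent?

Dimensions:
  (662 m^3) × (382 kg m^-1 s^-1):  [m³] · [kg·m⁻¹·s⁻¹] = kg·m²·s⁻¹
  (75.398 kg) × (83 m²·s⁻¹):  [kg] · [m²·s⁻¹] = kg·m²·s⁻¹
  644 s·J:  J·s = N·m·s = kg·m²·s⁻¹
  (875 s·A) × (69.34 μWb):  [s·A] · [kg·m²·s⁻²·A⁻¹] = kg·m²·s⁻¹
Every term reduces to kg·m²·s⁻¹.

Yes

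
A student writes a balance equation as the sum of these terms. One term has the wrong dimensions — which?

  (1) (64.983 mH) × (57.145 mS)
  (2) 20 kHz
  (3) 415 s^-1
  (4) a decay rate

(1)

Work out the base dimensions of each:
  (1) [kg·m²·s⁻²·A⁻²] · [kg⁻¹·m⁻²·s³·A²] = s
  (2) Hz = s⁻¹
  (3) s⁻¹
  (4) [decay rate] = s⁻¹
All reduce to s⁻¹ except (1), which is s.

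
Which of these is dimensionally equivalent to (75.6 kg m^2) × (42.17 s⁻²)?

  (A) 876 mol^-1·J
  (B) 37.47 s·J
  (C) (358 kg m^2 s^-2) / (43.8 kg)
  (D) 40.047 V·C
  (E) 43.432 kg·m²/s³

(D)

Reference: [kg·m²] · [s⁻²] = kg·m²·s⁻².
Each option:
  (A) J·mol⁻¹ = N·m·mol⁻¹ = kg·m²·s⁻²·mol⁻¹
  (B) J·s = N·m·s = kg·m²·s⁻¹
  (C) [kg·m²·s⁻²] / [kg] = m²·s⁻²
  (D) C·V = s·A·J·C⁻¹ = kg·m²·s⁻²  ← same
  (E) kg·m²·s⁻³
Only (D) matches kg·m²·s⁻².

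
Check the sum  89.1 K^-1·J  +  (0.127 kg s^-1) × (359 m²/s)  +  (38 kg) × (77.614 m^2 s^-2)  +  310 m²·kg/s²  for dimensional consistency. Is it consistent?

Dimensions:
  89.1 K^-1·J:  J·K⁻¹ = N·m·K⁻¹ = kg·m²·s⁻²·K⁻¹
  (0.127 kg s^-1) × (359 m²/s):  [kg·s⁻¹] · [m²·s⁻¹] = kg·m²·s⁻²
  (38 kg) × (77.614 m^2 s^-2):  [kg] · [m²·s⁻²] = kg·m²·s⁻²
  310 m²·kg/s²:  kg·m²·s⁻²
The terms do not share a single dimension (kg·m²·s⁻² vs kg·m²·s⁻²·K⁻¹).

No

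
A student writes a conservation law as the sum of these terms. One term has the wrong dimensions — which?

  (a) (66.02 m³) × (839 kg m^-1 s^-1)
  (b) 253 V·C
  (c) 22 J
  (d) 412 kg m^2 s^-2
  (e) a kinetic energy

(a)

Reduce each to base SI dimensions:
  (a) [m³] · [kg·m⁻¹·s⁻¹] = kg·m²·s⁻¹
  (b) C·V = s·A·J·C⁻¹ = kg·m²·s⁻²
  (c) J = N·m = kg·m²·s⁻²
  (d) kg·m²·s⁻²
  (e) [kinetic energy] = kg·m²·s⁻²
All reduce to kg·m²·s⁻² except (a), which is kg·m²·s⁻¹.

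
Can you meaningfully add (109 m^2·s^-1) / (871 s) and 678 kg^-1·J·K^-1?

In SI base units:
  (109 m^2·s^-1) / (871 s):  [m²·s⁻¹] / [s] = m²·s⁻²
  678 kg^-1·J·K^-1:  J·kg⁻¹·K⁻¹ = N·m·kg⁻¹·K⁻¹ = m²·s⁻²·K⁻¹
m²·s⁻² ≠ m²·s⁻²·K⁻¹, so they cannot be added.

No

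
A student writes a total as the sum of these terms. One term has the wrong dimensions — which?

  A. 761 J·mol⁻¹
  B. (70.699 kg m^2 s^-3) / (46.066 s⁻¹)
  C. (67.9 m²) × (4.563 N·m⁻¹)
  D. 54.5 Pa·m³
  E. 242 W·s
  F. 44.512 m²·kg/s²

A.

Reduce each to base SI dimensions:
  A. J·mol⁻¹ = N·m·mol⁻¹ = kg·m²·s⁻²·mol⁻¹
  B. [kg·m²·s⁻³] / [s⁻¹] = kg·m²·s⁻²
  C. [m²] · [kg·s⁻²] = kg·m²·s⁻²
  D. Pa·m³ = N·m⁻²·m³ = kg·m²·s⁻²
  E. W·s = J·s⁻¹·s = kg·m²·s⁻²
  F. kg·m²·s⁻²
All reduce to kg·m²·s⁻² except A., which is kg·m²·s⁻²·mol⁻¹.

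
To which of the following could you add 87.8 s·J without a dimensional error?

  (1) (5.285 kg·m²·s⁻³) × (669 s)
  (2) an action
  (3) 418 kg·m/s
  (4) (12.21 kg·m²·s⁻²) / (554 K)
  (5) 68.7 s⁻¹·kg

Reference: J·s = N·m·s = kg·m²·s⁻¹.
Each option:
  (1) [kg·m²·s⁻³] · [s] = kg·m²·s⁻²
  (2) [action] = kg·m²·s⁻¹  ← same
  (3) kg·m·s⁻¹
  (4) [kg·m²·s⁻²] / [K] = kg·m²·s⁻²·K⁻¹
  (5) kg·s⁻¹
Only (2) matches kg·m²·s⁻¹.

(2)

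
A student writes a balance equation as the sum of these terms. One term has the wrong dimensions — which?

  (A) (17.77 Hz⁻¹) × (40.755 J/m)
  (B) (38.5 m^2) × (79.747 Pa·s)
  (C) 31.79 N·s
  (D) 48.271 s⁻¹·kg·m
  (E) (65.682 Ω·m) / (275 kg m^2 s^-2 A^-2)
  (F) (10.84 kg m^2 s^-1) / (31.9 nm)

Dimensions:
  (A) [s] · [kg·m·s⁻²] = kg·m·s⁻¹
  (B) [m²] · [kg·m⁻¹·s⁻¹] = kg·m·s⁻¹
  (C) N·s = kg·m·s⁻²·s = kg·m·s⁻¹
  (D) kg·m·s⁻¹
  (E) [kg·m³·s⁻³·A⁻²] / [kg·m²·s⁻²·A⁻²] = m·s⁻¹
  (F) [kg·m²·s⁻¹] / [m] = kg·m·s⁻¹
All reduce to kg·m·s⁻¹ except (E), which is m·s⁻¹.

(E)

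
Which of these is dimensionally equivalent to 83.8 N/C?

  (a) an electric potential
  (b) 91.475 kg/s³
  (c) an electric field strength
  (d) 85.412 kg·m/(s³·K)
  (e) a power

(c)

Reference: N·C⁻¹ = kg·m·s⁻²·(s·A)⁻¹ = kg·m·s⁻³·A⁻¹.
Each option:
  (a) [electric potential] = kg·m²·s⁻³·A⁻¹
  (b) kg·s⁻³
  (c) [electric field strength] = kg·m·s⁻³·A⁻¹  ← same
  (d) kg·m·s⁻³·K⁻¹
  (e) [power] = kg·m²·s⁻³
Only (c) matches kg·m·s⁻³·A⁻¹.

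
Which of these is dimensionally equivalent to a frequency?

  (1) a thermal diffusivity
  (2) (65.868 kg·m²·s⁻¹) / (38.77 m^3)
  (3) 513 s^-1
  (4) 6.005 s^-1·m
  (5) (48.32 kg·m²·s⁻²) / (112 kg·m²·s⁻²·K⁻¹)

Reference: [frequency] = s⁻¹.
Each option:
  (1) [thermal diffusivity] = m²·s⁻¹
  (2) [kg·m²·s⁻¹] / [m³] = kg·m⁻¹·s⁻¹
  (3) s⁻¹  ← same
  (4) m·s⁻¹
  (5) [kg·m²·s⁻²] / [kg·m²·s⁻²·K⁻¹] = K
Only (3) matches s⁻¹.

(3)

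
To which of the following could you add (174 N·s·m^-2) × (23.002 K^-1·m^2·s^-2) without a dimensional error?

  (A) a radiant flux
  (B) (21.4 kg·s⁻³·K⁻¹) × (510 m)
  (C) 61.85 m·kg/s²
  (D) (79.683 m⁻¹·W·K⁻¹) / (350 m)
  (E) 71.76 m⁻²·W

(B)

Reference: [kg·m⁻¹·s⁻¹] · [m²·s⁻²·K⁻¹] = kg·m·s⁻³·K⁻¹.
Each option:
  (A) [radiant flux] = kg·m²·s⁻³
  (B) [kg·s⁻³·K⁻¹] · [m] = kg·m·s⁻³·K⁻¹  ← same
  (C) kg·m·s⁻²
  (D) [kg·m·s⁻³·K⁻¹] / [m] = kg·s⁻³·K⁻¹
  (E) W·m⁻² = J·s⁻¹·m⁻² = kg·s⁻³
Only (B) matches kg·m·s⁻³·K⁻¹.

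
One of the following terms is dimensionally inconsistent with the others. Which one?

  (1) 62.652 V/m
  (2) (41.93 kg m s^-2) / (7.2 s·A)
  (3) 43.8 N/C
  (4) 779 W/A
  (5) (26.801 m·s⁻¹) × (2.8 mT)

Work out the base dimensions of each:
  (1) V·m⁻¹ = J·C⁻¹·m⁻¹ = kg·m·s⁻³·A⁻¹
  (2) [kg·m·s⁻²] / [s·A] = kg·m·s⁻³·A⁻¹
  (3) N·C⁻¹ = kg·m·s⁻²·(s·A)⁻¹ = kg·m·s⁻³·A⁻¹
  (4) W·A⁻¹ = J·s⁻¹·A⁻¹ = kg·m²·s⁻³·A⁻¹
  (5) [m·s⁻¹] · [kg·s⁻²·A⁻¹] = kg·m·s⁻³·A⁻¹
All reduce to kg·m·s⁻³·A⁻¹ except (4), which is kg·m²·s⁻³·A⁻¹.

(4)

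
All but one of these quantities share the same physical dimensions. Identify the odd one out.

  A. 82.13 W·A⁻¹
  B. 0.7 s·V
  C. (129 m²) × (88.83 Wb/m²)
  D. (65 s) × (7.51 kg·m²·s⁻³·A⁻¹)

Reduce each to base SI dimensions:
  A. W·A⁻¹ = J·s⁻¹·A⁻¹ = kg·m²·s⁻³·A⁻¹
  B. V·s = J·C⁻¹·s = kg·m²·s⁻²·A⁻¹
  C. [m²] · [kg·s⁻²·A⁻¹] = kg·m²·s⁻²·A⁻¹
  D. [s] · [kg·m²·s⁻³·A⁻¹] = kg·m²·s⁻²·A⁻¹
All reduce to kg·m²·s⁻²·A⁻¹ except A., which is kg·m²·s⁻³·A⁻¹.

A.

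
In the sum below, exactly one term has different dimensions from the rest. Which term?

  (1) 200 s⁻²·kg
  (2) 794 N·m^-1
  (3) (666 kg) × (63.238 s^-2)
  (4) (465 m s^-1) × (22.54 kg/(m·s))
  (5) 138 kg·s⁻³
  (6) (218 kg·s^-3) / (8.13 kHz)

(5)

In SI base units:
  (1) kg·s⁻²
  (2) N·m⁻¹ = kg·m·s⁻²·m⁻¹ = kg·s⁻²
  (3) [kg] · [s⁻²] = kg·s⁻²
  (4) [m·s⁻¹] · [kg·m⁻¹·s⁻¹] = kg·s⁻²
  (5) kg·s⁻³
  (6) [kg·s⁻³] / [s⁻¹] = kg·s⁻²
All reduce to kg·s⁻² except (5), which is kg·s⁻³.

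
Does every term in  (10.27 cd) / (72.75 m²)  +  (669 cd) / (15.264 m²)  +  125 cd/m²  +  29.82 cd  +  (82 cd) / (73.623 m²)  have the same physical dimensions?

Reduce each to base SI dimensions:
  (10.27 cd) / (72.75 m²):  [cd] / [m²] = m⁻²·cd
  (669 cd) / (15.264 m²):  [cd] / [m²] = m⁻²·cd
  125 cd/m²:  cd·m⁻² = m⁻²·cd
  29.82 cd:  cd
  (82 cd) / (73.623 m²):  [cd] / [m²] = m⁻²·cd
The terms do not share a single dimension (cd vs m⁻²·cd).

No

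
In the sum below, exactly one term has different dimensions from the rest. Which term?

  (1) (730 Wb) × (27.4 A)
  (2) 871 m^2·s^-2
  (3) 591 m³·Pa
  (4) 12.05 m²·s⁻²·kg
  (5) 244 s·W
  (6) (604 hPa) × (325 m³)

(2)

Work out the base dimensions of each:
  (1) [kg·m²·s⁻²·A⁻¹] · [A] = kg·m²·s⁻²
  (2) m²·s⁻²
  (3) Pa·m³ = N·m⁻²·m³ = kg·m²·s⁻²
  (4) kg·m²·s⁻²
  (5) W·s = J·s⁻¹·s = kg·m²·s⁻²
  (6) [kg·m⁻¹·s⁻²] · [m³] = kg·m²·s⁻²
All reduce to kg·m²·s⁻² except (2), which is m²·s⁻².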